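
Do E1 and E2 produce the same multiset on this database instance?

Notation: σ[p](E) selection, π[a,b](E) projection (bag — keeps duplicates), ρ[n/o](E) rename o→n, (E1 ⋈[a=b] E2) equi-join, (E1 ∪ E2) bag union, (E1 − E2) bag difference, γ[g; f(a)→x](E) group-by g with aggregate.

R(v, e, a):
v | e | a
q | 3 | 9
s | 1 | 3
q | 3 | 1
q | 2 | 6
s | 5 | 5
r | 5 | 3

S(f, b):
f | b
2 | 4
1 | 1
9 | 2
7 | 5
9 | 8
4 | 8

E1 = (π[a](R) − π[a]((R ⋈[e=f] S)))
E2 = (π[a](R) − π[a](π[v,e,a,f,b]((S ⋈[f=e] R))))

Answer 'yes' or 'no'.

E1 subexpression sizes:
  R → 6
  π[a](R) → 6
  R → 6
  S → 6
  (R ⋈[e=f] S) → 2
  π[a]((R ⋈[e=f] S)) → 2
  (π[a](R) − π[a]((R ⋈[e=f] S))) → 4
E2 subexpression sizes:
  R → 6
  π[a](R) → 6
  S → 6
  R → 6
  (S ⋈[f=e] R) → 2
  π[v,e,a,f,b]((S ⋈[f=e] R)) → 2
  π[a](π[v,e,a,f,b]((S ⋈[f=e] R))) → 2
  (π[a](R) − π[a](π[v,e,a,f,b]((S ⋈[f=e] R)))) → 4

E1 and E2 produce the same multiset:
a
1
3
5
9

yes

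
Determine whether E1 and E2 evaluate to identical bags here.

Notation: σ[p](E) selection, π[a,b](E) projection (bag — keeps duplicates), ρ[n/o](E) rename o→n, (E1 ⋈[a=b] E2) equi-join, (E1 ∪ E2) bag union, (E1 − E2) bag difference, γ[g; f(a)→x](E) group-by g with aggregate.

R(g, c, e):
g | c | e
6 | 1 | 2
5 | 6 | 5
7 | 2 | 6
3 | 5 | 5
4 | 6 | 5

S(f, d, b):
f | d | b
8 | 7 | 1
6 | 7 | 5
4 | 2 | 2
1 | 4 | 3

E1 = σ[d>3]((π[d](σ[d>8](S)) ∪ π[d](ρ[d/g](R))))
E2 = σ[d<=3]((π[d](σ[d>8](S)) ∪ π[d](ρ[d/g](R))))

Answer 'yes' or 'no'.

E1 row counts bottom-up:
  S → 4
  σ[d>8](S) → 0
  π[d](σ[d>8](S)) → 0
  R → 5
  ρ[d/g](R) → 5
  π[d](ρ[d/g](R)) → 5
  (π[d](σ[d>8](S)) ∪ π[d](ρ[d/g](R))) → 5
  σ[d>3]((π[d](σ[d>8](S)) ∪ π[d](ρ[d/g](R)))) → 4
E2 row counts bottom-up:
  S → 4
  σ[d>8](S) → 0
  π[d](σ[d>8](S)) → 0
  R → 5
  ρ[d/g](R) → 5
  π[d](ρ[d/g](R)) → 5
  (π[d](σ[d>8](S)) ∪ π[d](ρ[d/g](R))) → 5
  σ[d<=3]((π[d](σ[d>8](S)) ∪ π[d](ρ[d/g](R)))) → 1

E1 result:
d
4
5
6
7
E2 result:
d
3
Witness: (6,) appears 1× in E1 but 0× in E2.

no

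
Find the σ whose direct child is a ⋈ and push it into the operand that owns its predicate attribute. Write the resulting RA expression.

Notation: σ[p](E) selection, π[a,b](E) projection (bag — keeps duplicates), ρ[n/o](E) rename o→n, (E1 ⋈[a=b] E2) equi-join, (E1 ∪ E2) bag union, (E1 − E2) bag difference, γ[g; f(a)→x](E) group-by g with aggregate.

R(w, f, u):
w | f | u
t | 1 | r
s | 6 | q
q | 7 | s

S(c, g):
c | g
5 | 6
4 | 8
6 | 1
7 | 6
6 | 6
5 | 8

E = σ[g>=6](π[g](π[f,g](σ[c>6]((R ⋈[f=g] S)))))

σ filters on c, owned by the right side.
E' = σ[g>=6](π[g](π[f,g]((R ⋈[f=g] σ[c>6](S)))))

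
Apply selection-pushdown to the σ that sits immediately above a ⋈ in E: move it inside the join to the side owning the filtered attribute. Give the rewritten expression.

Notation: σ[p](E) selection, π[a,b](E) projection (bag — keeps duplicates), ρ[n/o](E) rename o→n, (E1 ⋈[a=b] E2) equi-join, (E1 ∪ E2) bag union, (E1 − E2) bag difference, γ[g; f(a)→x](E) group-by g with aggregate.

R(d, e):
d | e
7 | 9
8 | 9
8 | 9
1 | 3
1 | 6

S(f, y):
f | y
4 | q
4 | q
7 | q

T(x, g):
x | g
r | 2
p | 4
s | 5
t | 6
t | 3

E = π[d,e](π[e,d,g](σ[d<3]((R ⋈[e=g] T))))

σ filters on d, owned by the left side.
E' = π[d,e](π[e,d,g]((σ[d<3](R) ⋈[e=g] T)))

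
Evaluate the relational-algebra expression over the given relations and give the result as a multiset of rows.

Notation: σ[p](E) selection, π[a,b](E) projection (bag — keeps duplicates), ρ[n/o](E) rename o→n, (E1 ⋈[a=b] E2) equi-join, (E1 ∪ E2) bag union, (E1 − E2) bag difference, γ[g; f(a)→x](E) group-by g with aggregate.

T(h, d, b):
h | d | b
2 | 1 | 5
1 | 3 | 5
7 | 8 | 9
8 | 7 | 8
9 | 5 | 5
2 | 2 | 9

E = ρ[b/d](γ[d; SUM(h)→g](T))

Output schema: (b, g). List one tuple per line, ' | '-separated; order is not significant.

Stepwise |·|:
  T → 6
  γ[d; SUM(h)→g](T) → 6
  ρ[b/d](γ[d; SUM(h)→g](T)) → 6

== RESULT ==
b | g
1 | 2
2 | 2
3 | 1
5 | 9
7 | 8
8 | 7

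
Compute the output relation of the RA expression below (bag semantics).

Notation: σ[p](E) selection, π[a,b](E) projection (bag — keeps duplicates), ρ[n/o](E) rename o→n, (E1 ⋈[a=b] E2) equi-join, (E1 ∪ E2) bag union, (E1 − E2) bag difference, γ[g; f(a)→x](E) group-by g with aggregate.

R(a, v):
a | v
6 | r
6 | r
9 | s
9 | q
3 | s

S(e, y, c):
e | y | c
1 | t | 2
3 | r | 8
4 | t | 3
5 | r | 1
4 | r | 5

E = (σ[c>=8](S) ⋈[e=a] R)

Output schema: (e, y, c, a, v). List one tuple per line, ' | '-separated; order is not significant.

Row counts bottom-up:
  S → 5
  σ[c>=8](S) → 1
  R → 5
  (σ[c>=8](S) ⋈[e=a] R) → 1

== RESULT ==
e | y | c | a | v
3 | r | 8 | 3 | s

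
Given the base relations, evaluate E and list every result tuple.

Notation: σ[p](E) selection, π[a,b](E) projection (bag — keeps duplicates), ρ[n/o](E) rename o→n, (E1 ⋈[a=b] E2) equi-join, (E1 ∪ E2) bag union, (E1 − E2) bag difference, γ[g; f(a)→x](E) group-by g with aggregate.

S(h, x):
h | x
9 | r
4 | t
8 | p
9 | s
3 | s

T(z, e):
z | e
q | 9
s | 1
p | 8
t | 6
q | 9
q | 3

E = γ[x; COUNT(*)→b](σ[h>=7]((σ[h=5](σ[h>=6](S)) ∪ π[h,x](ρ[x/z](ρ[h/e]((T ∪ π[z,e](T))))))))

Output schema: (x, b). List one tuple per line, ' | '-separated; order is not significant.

Stepwise |·|:
  S → 5
  σ[h>=6](S) → 3
  σ[h=5](σ[h>=6](S)) → 0
  T → 6
  T → 6
  π[z,e](T) → 6
  (T ∪ π[z,e](T)) → 12
  ρ[h/e]((T ∪ π[z,e](T))) → 12
  ρ[x/z](ρ[h/e]((T ∪ π[z,e](T)))) → 12
  π[h,x](ρ[x/z](ρ[h/e]((T ∪ π[z,e](T))))) → 12
  (σ[h=5](σ[h>=6](S)) ∪ π[h,x](ρ[x/z](ρ[h/e]((T ∪ π[z,e](T)))))) → 12
  σ[h>=7]((σ[h=5](σ[h>=6](S)) ∪ π[h,x](ρ[x/z](ρ[h/e]((T ∪ π[z,e](T))))))) → 6
  γ[x; COUNT(*)→b](σ[h>=7]((σ[h=5](σ[h>=6](S)) ∪ π[h,x](ρ[x/z](ρ[h/e]((T ∪ π[z,e](T)))))))) → 2

== RESULT ==
x | b
p | 2
q | 4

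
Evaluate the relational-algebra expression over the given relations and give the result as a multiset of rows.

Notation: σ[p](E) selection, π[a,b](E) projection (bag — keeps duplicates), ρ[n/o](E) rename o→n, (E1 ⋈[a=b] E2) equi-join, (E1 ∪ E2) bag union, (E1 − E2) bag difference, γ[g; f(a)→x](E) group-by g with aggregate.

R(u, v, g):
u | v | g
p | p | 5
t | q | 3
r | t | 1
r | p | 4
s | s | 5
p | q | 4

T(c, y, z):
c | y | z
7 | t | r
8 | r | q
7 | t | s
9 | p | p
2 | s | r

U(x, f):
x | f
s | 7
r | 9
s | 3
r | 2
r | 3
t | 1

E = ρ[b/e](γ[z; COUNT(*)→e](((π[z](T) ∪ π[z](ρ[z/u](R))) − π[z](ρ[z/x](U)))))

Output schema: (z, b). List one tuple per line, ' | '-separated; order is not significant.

Row counts bottom-up:
  T → 5
  π[z](T) → 5
  R → 6
  ρ[z/u](R) → 6
  π[z](ρ[z/u](R)) → 6
  (π[z](T) ∪ π[z](ρ[z/u](R))) → 11
  U → 6
  ρ[z/x](U) → 6
  π[z](ρ[z/x](U)) → 6
  ((π[z](T) ∪ π[z](ρ[z/u](R))) − π[z](ρ[z/x](U))) → 5
  γ[z; COUNT(*)→e](((π[z](T) ∪ π[z](ρ[z/u](R))) − π[z](ρ[z/x](U)))) → 3
  ρ[b/e](γ[z; COUNT(*)→e](((π[z](T) ∪ π[z](ρ[z/u](R))) − π[z](ρ[z/x](U))))) → 3

== RESULT ==
z | b
p | 3
q | 1
r | 1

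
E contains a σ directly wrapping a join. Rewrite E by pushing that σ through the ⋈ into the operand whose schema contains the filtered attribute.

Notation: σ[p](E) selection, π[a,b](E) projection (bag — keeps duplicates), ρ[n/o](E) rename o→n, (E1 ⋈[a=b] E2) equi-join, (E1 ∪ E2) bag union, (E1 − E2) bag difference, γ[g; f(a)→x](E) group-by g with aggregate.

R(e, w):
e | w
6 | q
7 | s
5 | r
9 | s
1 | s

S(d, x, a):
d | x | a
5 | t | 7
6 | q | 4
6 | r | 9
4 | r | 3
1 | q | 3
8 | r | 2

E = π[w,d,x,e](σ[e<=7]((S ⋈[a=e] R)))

σ filters on e, owned by the right side.
E' = π[w,d,x,e]((S ⋈[a=e] σ[e<=7](R)))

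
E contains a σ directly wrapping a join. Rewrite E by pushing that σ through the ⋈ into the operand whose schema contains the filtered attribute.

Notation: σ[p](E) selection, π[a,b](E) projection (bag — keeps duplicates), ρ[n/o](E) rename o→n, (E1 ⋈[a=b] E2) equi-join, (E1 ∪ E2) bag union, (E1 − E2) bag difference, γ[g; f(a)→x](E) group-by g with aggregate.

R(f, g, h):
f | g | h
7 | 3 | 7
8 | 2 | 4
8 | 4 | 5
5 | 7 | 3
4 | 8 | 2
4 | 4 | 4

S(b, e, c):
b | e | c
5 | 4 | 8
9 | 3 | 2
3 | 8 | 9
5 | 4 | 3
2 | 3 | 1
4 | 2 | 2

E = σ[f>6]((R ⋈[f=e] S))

σ filters on f, owned by the left side.
E' = (σ[f>6](R) ⋈[f=e] S)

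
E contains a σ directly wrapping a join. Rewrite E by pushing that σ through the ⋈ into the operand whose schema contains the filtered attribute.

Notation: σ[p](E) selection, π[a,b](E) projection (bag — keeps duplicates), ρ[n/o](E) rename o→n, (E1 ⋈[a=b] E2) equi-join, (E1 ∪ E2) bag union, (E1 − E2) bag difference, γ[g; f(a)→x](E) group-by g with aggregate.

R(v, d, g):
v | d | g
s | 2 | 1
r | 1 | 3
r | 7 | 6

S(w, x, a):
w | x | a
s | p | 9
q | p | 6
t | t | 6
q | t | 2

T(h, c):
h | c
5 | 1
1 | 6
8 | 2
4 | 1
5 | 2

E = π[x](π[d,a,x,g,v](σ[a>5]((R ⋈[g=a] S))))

σ filters on a, owned by the right side.
E' = π[x](π[d,a,x,g,v]((R ⋈[g=a] σ[a>5](S))))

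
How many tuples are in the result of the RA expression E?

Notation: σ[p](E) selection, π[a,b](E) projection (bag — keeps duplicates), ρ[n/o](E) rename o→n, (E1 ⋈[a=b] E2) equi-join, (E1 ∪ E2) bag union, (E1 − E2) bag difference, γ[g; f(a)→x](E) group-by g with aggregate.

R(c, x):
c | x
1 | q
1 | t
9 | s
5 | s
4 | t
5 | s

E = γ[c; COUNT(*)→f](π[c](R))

Subexpression sizes:
  R → 6
  π[c](R) → 6
  γ[c; COUNT(*)→f](π[c](R)) → 4

|E| = 4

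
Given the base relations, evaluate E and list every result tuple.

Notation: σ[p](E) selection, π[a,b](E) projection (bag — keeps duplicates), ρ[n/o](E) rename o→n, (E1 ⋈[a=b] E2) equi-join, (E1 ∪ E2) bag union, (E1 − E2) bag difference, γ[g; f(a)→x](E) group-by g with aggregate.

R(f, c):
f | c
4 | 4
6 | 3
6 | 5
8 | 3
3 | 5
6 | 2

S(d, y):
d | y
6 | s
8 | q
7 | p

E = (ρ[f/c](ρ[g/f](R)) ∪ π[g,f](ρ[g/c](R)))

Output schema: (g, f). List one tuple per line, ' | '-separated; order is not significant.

Subexpression sizes:
  R → 6
  ρ[g/f](R) → 6
  ρ[f/c](ρ[g/f](R)) → 6
  R → 6
  ρ[g/c](R) → 6
  π[g,f](ρ[g/c](R)) → 6
  (ρ[f/c](ρ[g/f](R)) ∪ π[g,f](ρ[g/c](R))) → 12

== RESULT ==
g | f
2 | 6
3 | 5
3 | 6
3 | 8
4 | 4
4 | 4
5 | 3
5 | 6
6 | 2
6 | 3
6 | 5
8 | 3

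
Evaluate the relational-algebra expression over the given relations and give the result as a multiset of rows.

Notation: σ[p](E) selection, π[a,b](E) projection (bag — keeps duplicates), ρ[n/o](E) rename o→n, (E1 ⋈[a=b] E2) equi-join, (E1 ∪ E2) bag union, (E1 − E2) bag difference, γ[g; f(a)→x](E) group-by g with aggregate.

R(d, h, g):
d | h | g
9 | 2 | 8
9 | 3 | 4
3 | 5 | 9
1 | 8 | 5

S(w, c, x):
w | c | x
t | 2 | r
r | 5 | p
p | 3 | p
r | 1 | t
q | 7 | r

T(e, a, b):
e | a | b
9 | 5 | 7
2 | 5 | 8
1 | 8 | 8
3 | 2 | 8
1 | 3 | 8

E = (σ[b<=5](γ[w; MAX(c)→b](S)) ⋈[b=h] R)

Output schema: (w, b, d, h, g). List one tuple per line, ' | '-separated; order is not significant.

Stepwise |·|:
  S → 5
  γ[w; MAX(c)→b](S) → 4
  σ[b<=5](γ[w; MAX(c)→b](S)) → 3
  R → 4
  (σ[b<=5](γ[w; MAX(c)→b](S)) ⋈[b=h] R) → 3

== RESULT ==
w | b | d | h | g
p | 3 | 9 | 3 | 4
r | 5 | 3 | 5 | 9
t | 2 | 9 | 2 | 8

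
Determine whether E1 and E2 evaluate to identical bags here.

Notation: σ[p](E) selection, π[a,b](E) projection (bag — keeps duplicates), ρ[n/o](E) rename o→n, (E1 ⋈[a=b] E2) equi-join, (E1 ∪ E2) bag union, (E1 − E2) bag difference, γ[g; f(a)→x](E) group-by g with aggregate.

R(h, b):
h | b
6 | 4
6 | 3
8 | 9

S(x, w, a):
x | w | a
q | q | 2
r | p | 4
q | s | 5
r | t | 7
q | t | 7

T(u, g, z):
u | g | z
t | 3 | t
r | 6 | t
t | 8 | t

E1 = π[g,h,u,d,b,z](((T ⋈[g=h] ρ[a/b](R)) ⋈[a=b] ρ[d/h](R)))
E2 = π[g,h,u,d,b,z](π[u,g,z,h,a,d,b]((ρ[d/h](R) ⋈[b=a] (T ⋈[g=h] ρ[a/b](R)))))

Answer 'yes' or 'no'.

E1 row counts bottom-up:
  T → 3
  R → 3
  ρ[a/b](R) → 3
  (T ⋈[g=h] ρ[a/b](R)) → 3
  R → 3
  ρ[d/h](R) → 3
  ((T ⋈[g=h] ρ[a/b](R)) ⋈[a=b] ρ[d/h](R)) → 3
  π[g,h,u,d,b,z](((T ⋈[g=h] ρ[a/b](R)) ⋈[a=b] ρ[d/h](R))) → 3
E2 row counts bottom-up:
  R → 3
  ρ[d/h](R) → 3
  T → 3
  R → 3
  ρ[a/b](R) → 3
  (T ⋈[g=h] ρ[a/b](R)) → 3
  (ρ[d/h](R) ⋈[b=a] (T ⋈[g=h] ρ[a/b](R))) → 3
  π[u,g,z,h,a,d,b]((ρ[d/h](R) ⋈[b=a] (T ⋈[g=h] ρ[a/b](R)))) → 3
  π[g,h,u,d,b,z](π[u,g,z,h,a,d,b]((ρ[d/h](R) ⋈[b=a] (T ⋈[g=h] ρ[a/b](R))))) → 3

E1 and E2 produce the same multiset:
g | h | u | d | b | z
6 | 6 | r | 6 | 3 | t
6 | 6 | r | 6 | 4 | t
8 | 8 | t | 8 | 9 | t

yes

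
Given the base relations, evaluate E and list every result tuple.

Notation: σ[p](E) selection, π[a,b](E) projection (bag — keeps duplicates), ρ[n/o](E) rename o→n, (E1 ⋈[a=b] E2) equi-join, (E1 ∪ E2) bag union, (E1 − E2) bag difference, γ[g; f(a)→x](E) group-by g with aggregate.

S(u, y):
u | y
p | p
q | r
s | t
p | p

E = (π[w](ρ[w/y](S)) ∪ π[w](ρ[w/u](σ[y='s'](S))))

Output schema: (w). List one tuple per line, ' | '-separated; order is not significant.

Subexpression sizes:
  S → 4
  ρ[w/y](S) → 4
  π[w](ρ[w/y](S)) → 4
  S → 4
  σ[y='s'](S) → 0
  ρ[w/u](σ[y='s'](S)) → 0
  π[w](ρ[w/u](σ[y='s'](S))) → 0
  (π[w](ρ[w/y](S)) ∪ π[w](ρ[w/u](σ[y='s'](S)))) → 4

== RESULT ==
w
p
p
r
t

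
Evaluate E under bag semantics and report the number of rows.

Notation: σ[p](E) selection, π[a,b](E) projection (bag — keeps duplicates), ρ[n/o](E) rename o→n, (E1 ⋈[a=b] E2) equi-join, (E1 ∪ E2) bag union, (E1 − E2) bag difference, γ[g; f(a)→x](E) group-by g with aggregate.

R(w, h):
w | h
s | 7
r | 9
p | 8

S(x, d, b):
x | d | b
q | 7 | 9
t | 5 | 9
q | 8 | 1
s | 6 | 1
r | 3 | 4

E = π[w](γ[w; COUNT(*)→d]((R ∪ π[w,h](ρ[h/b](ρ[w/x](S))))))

Subexpression sizes:
  R → 3
  S → 5
  ρ[w/x](S) → 5
  ρ[h/b](ρ[w/x](S)) → 5
  π[w,h](ρ[h/b](ρ[w/x](S))) → 5
  (R ∪ π[w,h](ρ[h/b](ρ[w/x](S)))) → 8
  γ[w; COUNT(*)→d]((R ∪ π[w,h](ρ[h/b](ρ[w/x](S))))) → 5
  π[w](γ[w; COUNT(*)→d]((R ∪ π[w,h](ρ[h/b](ρ[w/x](S)))))) → 5

|E| = 5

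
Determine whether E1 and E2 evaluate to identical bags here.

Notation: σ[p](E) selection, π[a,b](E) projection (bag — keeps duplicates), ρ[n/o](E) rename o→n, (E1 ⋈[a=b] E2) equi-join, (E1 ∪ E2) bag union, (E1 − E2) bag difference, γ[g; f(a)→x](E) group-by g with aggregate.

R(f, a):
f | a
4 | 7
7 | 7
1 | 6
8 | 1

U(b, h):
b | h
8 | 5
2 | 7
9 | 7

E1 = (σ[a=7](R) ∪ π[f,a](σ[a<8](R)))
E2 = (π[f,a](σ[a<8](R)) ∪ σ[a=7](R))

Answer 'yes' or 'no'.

E1 per-node cardinality:
  R → 4
  σ[a=7](R) → 2
  R → 4
  σ[a<8](R) → 4
  π[f,a](σ[a<8](R)) → 4
  (σ[a=7](R) ∪ π[f,a](σ[a<8](R))) → 6
E2 per-node cardinality:
  R → 4
  σ[a<8](R) → 4
  π[f,a](σ[a<8](R)) → 4
  R → 4
  σ[a=7](R) → 2
  (π[f,a](σ[a<8](R)) ∪ σ[a=7](R)) → 6

E1 and E2 produce the same multiset:
f | a
1 | 6
4 | 7
4 | 7
7 | 7
7 | 7
8 | 1

yes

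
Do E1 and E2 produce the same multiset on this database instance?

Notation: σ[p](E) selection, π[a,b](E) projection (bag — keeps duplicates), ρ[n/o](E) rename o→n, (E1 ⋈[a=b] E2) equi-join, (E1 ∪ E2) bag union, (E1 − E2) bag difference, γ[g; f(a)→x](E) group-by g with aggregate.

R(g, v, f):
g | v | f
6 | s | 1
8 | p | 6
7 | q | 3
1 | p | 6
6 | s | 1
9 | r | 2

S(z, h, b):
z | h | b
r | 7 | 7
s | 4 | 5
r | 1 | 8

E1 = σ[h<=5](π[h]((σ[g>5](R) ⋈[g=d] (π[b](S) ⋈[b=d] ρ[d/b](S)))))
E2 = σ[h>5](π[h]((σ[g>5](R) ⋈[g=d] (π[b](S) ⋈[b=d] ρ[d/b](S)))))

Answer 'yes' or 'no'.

E1 subexpression sizes:
  R → 6
  σ[g>5](R) → 5
  S → 3
  π[b](S) → 3
  S → 3
  ρ[d/b](S) → 3
  (π[b](S) ⋈[b=d] ρ[d/b](S)) → 3
  (σ[g>5](R) ⋈[g=d] (π[b](S) ⋈[b=d] ρ[d/b](S))) → 2
  π[h]((σ[g>5](R) ⋈[g=d] (π[b](S) ⋈[b=d] ρ[d/b](S)))) → 2
  σ[h<=5](π[h]((σ[g>5](R) ⋈[g=d] (π[b](S) ⋈[b=d] ρ[d/b](S))))) → 1
E2 subexpression sizes:
  R → 6
  σ[g>5](R) → 5
  S → 3
  π[b](S) → 3
  S → 3
  ρ[d/b](S) → 3
  (π[b](S) ⋈[b=d] ρ[d/b](S)) → 3
  (σ[g>5](R) ⋈[g=d] (π[b](S) ⋈[b=d] ρ[d/b](S))) → 2
  π[h]((σ[g>5](R) ⋈[g=d] (π[b](S) ⋈[b=d] ρ[d/b](S)))) → 2
  σ[h>5](π[h]((σ[g>5](R) ⋈[g=d] (π[b](S) ⋈[b=d] ρ[d/b](S))))) → 1

E1 result:
h
1
E2 result:
h
7
Witness: (1,) appears 1× in E1 but 0× in E2.

no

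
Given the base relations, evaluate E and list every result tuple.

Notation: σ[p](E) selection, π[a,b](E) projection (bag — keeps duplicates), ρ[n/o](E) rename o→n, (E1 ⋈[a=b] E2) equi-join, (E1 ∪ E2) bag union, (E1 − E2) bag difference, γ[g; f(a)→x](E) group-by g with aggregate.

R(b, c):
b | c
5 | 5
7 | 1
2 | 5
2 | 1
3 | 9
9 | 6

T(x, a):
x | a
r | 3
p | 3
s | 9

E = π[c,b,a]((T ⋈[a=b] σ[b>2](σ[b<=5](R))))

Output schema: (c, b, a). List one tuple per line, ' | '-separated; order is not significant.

Stepwise |·|:
  T → 3
  R → 6
  σ[b<=5](R) → 4
  σ[b>2](σ[b<=5](R)) → 2
  (T ⋈[a=b] σ[b>2](σ[b<=5](R))) → 2
  π[c,b,a]((T ⋈[a=b] σ[b>2](σ[b<=5](R)))) → 2

== RESULT ==
c | b | a
9 | 3 | 3
9 | 3 | 3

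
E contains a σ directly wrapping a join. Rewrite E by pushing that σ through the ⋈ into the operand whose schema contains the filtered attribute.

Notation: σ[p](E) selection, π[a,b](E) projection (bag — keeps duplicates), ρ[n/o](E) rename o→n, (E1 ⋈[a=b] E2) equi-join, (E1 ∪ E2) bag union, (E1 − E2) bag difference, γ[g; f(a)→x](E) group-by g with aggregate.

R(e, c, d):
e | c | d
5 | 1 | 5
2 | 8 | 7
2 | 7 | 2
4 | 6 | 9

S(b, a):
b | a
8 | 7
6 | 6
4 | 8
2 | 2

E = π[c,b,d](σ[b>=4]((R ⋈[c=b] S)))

σ filters on b, owned by the right side.
E' = π[c,b,d]((R ⋈[c=b] σ[b>=4](S)))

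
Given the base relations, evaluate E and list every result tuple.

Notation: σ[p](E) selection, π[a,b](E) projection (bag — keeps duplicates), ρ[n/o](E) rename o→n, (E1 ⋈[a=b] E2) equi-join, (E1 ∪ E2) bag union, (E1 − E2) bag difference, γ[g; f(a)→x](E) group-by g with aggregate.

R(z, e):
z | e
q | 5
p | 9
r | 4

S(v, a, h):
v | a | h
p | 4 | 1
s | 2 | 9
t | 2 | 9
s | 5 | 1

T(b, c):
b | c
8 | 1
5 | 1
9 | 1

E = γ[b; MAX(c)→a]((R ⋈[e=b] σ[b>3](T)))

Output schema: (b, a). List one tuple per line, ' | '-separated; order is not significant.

Stepwise |·|:
  R → 3
  T → 3
  σ[b>3](T) → 3
  (R ⋈[e=b] σ[b>3](T)) → 2
  γ[b; MAX(c)→a]((R ⋈[e=b] σ[b>3](T))) → 2

== RESULT ==
b | a
5 | 1
9 | 1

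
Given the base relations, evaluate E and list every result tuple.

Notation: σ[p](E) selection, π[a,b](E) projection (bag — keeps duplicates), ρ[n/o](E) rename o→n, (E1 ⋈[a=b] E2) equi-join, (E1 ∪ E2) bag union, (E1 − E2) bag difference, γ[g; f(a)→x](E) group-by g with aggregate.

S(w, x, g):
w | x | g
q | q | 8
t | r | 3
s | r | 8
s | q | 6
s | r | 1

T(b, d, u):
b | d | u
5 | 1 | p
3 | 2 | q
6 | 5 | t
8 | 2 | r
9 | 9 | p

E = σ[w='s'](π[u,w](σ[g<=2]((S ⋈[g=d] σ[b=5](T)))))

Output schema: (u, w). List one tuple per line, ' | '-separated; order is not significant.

Subexpression sizes:
  S → 5
  T → 5
  σ[b=5](T) → 1
  (S ⋈[g=d] σ[b=5](T)) → 1
  σ[g<=2]((S ⋈[g=d] σ[b=5](T))) → 1
  π[u,w](σ[g<=2]((S ⋈[g=d] σ[b=5](T)))) → 1
  σ[w='s'](π[u,w](σ[g<=2]((S ⋈[g=d] σ[b=5](T))))) → 1

== RESULT ==
u | w
p | s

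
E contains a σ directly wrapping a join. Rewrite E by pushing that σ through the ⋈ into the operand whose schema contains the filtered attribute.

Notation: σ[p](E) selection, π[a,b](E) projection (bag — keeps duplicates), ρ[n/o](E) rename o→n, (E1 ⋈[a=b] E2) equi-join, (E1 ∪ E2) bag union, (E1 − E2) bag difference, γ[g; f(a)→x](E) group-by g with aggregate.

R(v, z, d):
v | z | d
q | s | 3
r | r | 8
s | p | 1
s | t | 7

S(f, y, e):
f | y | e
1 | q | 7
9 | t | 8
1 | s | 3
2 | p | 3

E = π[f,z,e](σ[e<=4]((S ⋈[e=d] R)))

σ filters on e, owned by the left side.
E' = π[f,z,e]((σ[e<=4](S) ⋈[e=d] R))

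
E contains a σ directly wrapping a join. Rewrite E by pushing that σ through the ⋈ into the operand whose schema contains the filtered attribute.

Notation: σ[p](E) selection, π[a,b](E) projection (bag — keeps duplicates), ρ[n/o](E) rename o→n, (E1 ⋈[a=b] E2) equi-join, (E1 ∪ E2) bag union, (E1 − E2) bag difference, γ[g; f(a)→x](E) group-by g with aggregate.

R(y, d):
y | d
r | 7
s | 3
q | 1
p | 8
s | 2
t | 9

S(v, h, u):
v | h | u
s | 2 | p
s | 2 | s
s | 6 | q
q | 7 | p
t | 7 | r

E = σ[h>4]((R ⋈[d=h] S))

σ filters on h, owned by the right side.
E' = (R ⋈[d=h] σ[h>4](S))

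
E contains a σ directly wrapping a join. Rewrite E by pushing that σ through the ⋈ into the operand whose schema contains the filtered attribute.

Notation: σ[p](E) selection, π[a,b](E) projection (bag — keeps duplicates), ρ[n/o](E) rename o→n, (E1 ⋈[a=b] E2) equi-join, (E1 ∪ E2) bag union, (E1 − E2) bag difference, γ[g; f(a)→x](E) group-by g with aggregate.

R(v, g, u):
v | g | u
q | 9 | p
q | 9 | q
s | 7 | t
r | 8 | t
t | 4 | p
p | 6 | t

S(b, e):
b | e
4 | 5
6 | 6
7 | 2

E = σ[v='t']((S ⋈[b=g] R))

σ filters on v, owned by the right side.
E' = (S ⋈[b=g] σ[v='t'](R))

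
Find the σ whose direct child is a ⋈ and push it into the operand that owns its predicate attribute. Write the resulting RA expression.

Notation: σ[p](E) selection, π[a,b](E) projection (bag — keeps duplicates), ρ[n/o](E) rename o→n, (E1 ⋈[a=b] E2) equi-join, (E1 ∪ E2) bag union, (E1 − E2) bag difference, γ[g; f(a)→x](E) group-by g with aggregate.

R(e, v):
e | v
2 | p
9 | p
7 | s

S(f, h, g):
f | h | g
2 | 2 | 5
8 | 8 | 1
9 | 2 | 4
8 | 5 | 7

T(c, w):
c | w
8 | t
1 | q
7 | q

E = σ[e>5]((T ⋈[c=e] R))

σ filters on e, owned by the right side.
E' = (T ⋈[c=e] σ[e>5](R))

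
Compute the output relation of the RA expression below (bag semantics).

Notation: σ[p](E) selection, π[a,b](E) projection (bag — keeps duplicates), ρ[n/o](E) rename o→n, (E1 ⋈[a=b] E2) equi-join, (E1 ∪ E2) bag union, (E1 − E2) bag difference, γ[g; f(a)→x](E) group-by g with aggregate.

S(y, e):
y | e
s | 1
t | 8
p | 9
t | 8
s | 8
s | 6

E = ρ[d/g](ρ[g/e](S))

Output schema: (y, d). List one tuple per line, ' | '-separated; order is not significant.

Per-node cardinality:
  S → 6
  ρ[g/e](S) → 6
  ρ[d/g](ρ[g/e](S)) → 6

== RESULT ==
y | d
p | 9
s | 1
s | 6
s | 8
t | 8
t | 8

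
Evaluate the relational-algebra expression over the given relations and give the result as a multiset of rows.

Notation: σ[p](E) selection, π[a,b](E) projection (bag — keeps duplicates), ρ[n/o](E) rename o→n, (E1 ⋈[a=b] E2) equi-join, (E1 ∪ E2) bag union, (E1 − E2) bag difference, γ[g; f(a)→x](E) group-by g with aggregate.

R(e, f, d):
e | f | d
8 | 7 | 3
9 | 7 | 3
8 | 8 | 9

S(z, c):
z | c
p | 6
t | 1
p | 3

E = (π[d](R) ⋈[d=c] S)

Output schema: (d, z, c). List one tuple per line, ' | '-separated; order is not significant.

Row counts bottom-up:
  R → 3
  π[d](R) → 3
  S → 3
  (π[d](R) ⋈[d=c] S) → 2

== RESULT ==
d | z | c
3 | p | 3
3 | p | 3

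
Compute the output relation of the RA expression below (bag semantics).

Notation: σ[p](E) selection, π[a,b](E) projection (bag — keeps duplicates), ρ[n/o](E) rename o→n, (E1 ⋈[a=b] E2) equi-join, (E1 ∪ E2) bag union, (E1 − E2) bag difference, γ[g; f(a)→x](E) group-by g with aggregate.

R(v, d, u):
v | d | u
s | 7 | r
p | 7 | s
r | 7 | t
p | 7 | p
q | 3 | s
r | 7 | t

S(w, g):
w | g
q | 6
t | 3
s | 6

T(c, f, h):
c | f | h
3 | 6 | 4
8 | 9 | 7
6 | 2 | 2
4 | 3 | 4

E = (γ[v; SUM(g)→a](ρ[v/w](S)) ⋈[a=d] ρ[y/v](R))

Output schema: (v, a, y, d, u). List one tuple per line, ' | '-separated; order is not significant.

Subexpression sizes:
  S → 3
  ρ[v/w](S) → 3
  γ[v; SUM(g)→a](ρ[v/w](S)) → 3
  R → 6
  ρ[y/v](R) → 6
  (γ[v; SUM(g)→a](ρ[v/w](S)) ⋈[a=d] ρ[y/v](R)) → 1

== RESULT ==
v | a | y | d | u
t | 3 | q | 3 | s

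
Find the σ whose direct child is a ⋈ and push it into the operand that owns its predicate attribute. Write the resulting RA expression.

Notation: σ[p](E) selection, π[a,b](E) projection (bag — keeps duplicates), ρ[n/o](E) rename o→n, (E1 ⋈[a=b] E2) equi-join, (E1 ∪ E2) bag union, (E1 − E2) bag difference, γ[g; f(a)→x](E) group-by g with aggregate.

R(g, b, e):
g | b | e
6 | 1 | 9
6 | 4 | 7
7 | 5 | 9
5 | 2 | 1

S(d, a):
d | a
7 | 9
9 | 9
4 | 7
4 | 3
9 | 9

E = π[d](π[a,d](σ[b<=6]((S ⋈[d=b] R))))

σ filters on b, owned by the right side.
E' = π[d](π[a,d]((S ⋈[d=b] σ[b<=6](R))))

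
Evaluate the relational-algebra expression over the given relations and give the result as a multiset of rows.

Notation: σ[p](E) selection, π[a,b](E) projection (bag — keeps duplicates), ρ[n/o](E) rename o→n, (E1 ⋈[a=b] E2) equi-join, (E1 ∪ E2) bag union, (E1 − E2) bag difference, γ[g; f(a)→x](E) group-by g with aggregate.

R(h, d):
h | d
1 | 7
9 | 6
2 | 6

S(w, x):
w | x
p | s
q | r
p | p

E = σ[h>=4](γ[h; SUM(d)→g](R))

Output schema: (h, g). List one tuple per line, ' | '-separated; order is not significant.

Stepwise |·|:
  R → 3
  γ[h; SUM(d)→g](R) → 3
  σ[h>=4](γ[h; SUM(d)→g](R)) → 1

== RESULT ==
h | g
9 | 6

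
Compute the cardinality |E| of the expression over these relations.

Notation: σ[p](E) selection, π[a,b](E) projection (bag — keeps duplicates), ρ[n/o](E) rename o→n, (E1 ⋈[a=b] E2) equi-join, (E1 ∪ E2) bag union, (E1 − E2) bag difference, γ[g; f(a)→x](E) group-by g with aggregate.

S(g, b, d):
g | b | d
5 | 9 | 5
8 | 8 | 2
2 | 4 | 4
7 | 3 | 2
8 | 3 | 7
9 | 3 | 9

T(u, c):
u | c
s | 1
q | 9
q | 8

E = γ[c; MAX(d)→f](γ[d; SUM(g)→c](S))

Per-node cardinality:
  S → 6
  γ[d; SUM(g)→c](S) → 5
  γ[c; MAX(d)→f](γ[d; SUM(g)→c](S)) → 5

|E| = 5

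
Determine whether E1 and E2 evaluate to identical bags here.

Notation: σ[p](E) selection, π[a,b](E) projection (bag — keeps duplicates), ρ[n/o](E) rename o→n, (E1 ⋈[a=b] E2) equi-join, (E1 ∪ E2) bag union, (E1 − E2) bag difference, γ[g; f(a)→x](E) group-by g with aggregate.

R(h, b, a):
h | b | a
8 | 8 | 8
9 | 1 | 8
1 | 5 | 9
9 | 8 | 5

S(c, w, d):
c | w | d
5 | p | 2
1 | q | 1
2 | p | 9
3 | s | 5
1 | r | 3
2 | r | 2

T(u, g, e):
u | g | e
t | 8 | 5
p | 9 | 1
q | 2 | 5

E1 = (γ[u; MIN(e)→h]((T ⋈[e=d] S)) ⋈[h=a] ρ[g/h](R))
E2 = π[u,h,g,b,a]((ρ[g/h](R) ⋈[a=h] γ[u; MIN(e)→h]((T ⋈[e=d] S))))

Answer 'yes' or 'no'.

E1 row counts bottom-up:
  T → 3
  S → 6
  (T ⋈[e=d] S) → 3
  γ[u; MIN(e)→h]((T ⋈[e=d] S)) → 3
  R → 4
  ρ[g/h](R) → 4
  (γ[u; MIN(e)→h]((T ⋈[e=d] S)) ⋈[h=a] ρ[g/h](R)) → 2
E2 row counts bottom-up:
  R → 4
  ρ[g/h](R) → 4
  T → 3
  S → 6
  (T ⋈[e=d] S) → 3
  γ[u; MIN(e)→h]((T ⋈[e=d] S)) → 3
  (ρ[g/h](R) ⋈[a=h] γ[u; MIN(e)→h]((T ⋈[e=d] S))) → 2
  π[u,h,g,b,a]((ρ[g/h](R) ⋈[a=h] γ[u; MIN(e)→h]((T ⋈[e=d] S)))) → 2

E1 and E2 produce the same multiset:
u | h | g | b | a
q | 5 | 9 | 8 | 5
t | 5 | 9 | 8 | 5

yes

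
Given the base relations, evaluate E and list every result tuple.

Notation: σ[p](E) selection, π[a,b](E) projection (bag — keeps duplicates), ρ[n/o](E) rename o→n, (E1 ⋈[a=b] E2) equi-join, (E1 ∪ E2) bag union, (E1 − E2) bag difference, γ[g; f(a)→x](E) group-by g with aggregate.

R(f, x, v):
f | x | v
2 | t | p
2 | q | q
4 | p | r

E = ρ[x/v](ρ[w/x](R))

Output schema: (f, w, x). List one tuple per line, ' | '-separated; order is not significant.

Stepwise |·|:
  R → 3
  ρ[w/x](R) → 3
  ρ[x/v](ρ[w/x](R)) → 3

== RESULT ==
f | w | x
2 | q | q
2 | t | p
4 | p | r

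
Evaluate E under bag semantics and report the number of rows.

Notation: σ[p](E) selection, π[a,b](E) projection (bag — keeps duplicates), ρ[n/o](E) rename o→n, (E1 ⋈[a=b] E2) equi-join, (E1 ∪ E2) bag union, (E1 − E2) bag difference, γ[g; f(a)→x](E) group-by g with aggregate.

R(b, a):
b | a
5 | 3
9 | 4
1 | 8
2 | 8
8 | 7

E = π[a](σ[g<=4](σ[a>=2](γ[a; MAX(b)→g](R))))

Per-node cardinality:
  R → 5
  γ[a; MAX(b)→g](R) → 4
  σ[a>=2](γ[a; MAX(b)→g](R)) → 4
  σ[g<=4](σ[a>=2](γ[a; MAX(b)→g](R))) → 1
  π[a](σ[g<=4](σ[a>=2](γ[a; MAX(b)→g](R)))) → 1

|E| = 1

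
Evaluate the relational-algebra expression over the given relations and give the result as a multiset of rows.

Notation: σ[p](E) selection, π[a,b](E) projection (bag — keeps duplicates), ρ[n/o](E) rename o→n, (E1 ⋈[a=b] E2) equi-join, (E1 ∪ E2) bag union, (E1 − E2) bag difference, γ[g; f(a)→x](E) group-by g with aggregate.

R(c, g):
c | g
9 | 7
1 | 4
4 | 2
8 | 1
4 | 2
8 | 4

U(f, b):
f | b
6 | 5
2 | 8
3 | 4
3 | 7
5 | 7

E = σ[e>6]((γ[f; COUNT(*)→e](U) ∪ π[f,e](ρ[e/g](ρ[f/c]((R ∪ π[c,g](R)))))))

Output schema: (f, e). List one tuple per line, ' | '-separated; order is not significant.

Row counts bottom-up:
  U → 5
  γ[f; COUNT(*)→e](U) → 4
  R → 6
  R → 6
  π[c,g](R) → 6
  (R ∪ π[c,g](R)) → 12
  ρ[f/c]((R ∪ π[c,g](R))) → 12
  ρ[e/g](ρ[f/c]((R ∪ π[c,g](R)))) → 12
  π[f,e](ρ[e/g](ρ[f/c]((R ∪ π[c,g](R))))) → 12
  (γ[f; COUNT(*)→e](U) ∪ π[f,e](ρ[e/g](ρ[f/c]((R ∪ π[c,g](R)))))) → 16
  σ[e>6]((γ[f; COUNT(*)→e](U) ∪ π[f,e](ρ[e/g](ρ[f/c]((R ∪ π[c,g](R))))))) → 2

== RESULT ==
f | e
9 | 7
9 | 7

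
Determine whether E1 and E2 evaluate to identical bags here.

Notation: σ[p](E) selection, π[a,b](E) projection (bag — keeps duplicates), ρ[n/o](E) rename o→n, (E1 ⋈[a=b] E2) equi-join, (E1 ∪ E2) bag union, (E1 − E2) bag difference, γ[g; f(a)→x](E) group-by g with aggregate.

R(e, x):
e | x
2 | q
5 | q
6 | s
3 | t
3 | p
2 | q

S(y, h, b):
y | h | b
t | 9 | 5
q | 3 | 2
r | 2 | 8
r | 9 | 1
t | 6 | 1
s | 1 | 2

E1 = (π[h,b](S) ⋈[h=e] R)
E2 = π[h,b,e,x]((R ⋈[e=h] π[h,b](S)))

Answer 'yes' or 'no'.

E1 stepwise |·|:
  S → 6
  π[h,b](S) → 6
  R → 6
  (π[h,b](S) ⋈[h=e] R) → 5
E2 stepwise |·|:
  R → 6
  S → 6
  π[h,b](S) → 6
  (R ⋈[e=h] π[h,b](S)) → 5
  π[h,b,e,x]((R ⋈[e=h] π[h,b](S))) → 5

E1 and E2 produce the same multiset:
h | b | e | x
2 | 8 | 2 | q
2 | 8 | 2 | q
3 | 2 | 3 | p
3 | 2 | 3 | t
6 | 1 | 6 | s

yes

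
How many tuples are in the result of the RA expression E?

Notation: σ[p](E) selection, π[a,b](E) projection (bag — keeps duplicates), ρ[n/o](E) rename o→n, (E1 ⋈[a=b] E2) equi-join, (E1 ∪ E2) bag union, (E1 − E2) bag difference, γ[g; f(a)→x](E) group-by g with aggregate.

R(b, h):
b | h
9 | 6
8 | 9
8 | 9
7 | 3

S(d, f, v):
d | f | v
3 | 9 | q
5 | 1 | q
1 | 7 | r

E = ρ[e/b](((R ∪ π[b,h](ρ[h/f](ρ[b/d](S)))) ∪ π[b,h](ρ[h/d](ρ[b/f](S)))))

Row counts bottom-up:
  R → 4
  S → 3
  ρ[b/d](S) → 3
  ρ[h/f](ρ[b/d](S)) → 3
  π[b,h](ρ[h/f](ρ[b/d](S))) → 3
  (R ∪ π[b,h](ρ[h/f](ρ[b/d](S)))) → 7
  S → 3
  ρ[b/f](S) → 3
  ρ[h/d](ρ[b/f](S)) → 3
  π[b,h](ρ[h/d](ρ[b/f](S))) → 3
  ((R ∪ π[b,h](ρ[h/f](ρ[b/d](S)))) ∪ π[b,h](ρ[h/d](ρ[b/f](S)))) → 10
  ρ[e/b](((R ∪ π[b,h](ρ[h/f](ρ[b/d](S)))) ∪ π[b,h](ρ[h/d](ρ[b/f](S))))) → 10

|E| = 10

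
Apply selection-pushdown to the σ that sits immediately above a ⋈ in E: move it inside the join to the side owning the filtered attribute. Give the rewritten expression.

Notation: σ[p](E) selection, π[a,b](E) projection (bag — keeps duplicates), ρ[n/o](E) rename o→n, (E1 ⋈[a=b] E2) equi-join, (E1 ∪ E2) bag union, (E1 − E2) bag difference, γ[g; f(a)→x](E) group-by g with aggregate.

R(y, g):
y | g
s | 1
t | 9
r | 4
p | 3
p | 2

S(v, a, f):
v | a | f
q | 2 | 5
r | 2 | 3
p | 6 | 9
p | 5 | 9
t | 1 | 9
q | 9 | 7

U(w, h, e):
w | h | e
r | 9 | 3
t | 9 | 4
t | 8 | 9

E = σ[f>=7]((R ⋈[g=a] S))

σ filters on f, owned by the right side.
E' = (R ⋈[g=a] σ[f>=7](S))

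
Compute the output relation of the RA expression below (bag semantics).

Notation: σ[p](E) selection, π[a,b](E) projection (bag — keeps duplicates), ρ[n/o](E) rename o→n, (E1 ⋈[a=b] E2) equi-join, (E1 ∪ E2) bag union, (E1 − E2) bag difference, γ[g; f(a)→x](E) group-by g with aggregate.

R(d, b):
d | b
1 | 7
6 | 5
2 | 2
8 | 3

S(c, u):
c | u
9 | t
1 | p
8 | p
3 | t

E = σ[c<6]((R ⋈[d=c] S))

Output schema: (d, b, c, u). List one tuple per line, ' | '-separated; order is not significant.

Per-node cardinality:
  R → 4
  S → 4
  (R ⋈[d=c] S) → 2
  σ[c<6]((R ⋈[d=c] S)) → 1

== RESULT ==
d | b | c | u
1 | 7 | 1 | p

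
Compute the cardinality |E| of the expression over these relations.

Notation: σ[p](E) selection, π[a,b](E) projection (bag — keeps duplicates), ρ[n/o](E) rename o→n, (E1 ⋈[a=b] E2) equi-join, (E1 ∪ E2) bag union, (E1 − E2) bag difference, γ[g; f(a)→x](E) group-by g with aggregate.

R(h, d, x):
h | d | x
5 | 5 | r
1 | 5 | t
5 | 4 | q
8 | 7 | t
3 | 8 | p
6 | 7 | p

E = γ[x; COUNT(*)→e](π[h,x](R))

Row counts bottom-up:
  R → 6
  π[h,x](R) → 6
  γ[x; COUNT(*)→e](π[h,x](R)) → 4

|E| = 4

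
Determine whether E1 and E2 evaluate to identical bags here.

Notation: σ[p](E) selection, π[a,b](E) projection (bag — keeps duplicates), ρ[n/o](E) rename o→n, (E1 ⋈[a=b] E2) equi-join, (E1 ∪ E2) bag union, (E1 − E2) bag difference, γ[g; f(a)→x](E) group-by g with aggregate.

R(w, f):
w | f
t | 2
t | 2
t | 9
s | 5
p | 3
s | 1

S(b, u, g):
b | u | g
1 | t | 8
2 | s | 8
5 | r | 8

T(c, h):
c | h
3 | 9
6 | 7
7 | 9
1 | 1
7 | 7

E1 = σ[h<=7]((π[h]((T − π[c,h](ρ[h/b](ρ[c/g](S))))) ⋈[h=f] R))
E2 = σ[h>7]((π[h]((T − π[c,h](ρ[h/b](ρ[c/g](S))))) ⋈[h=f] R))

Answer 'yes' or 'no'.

E1 per-node cardinality:
  T → 5
  S → 3
  ρ[c/g](S) → 3
  ρ[h/b](ρ[c/g](S)) → 3
  π[c,h](ρ[h/b](ρ[c/g](S))) → 3
  (T − π[c,h](ρ[h/b](ρ[c/g](S)))) → 5
  π[h]((T − π[c,h](ρ[h/b](ρ[c/g](S))))) → 5
  R → 6
  (π[h]((T − π[c,h](ρ[h/b](ρ[c/g](S))))) ⋈[h=f] R) → 3
  σ[h<=7]((π[h]((T − π[c,h](ρ[h/b](ρ[c/g](S))))) ⋈[h=f] R)) → 1
E2 per-node cardinality:
  T → 5
  S → 3
  ρ[c/g](S) → 3
  ρ[h/b](ρ[c/g](S)) → 3
  π[c,h](ρ[h/b](ρ[c/g](S))) → 3
  (T − π[c,h](ρ[h/b](ρ[c/g](S)))) → 5
  π[h]((T − π[c,h](ρ[h/b](ρ[c/g](S))))) → 5
  R → 6
  (π[h]((T − π[c,h](ρ[h/b](ρ[c/g](S))))) ⋈[h=f] R) → 3
  σ[h>7]((π[h]((T − π[c,h](ρ[h/b](ρ[c/g](S))))) ⋈[h=f] R)) → 2

E1 result:
h | w | f
1 | s | 1
E2 result:
h | w | f
9 | t | 9
9 | t | 9
Witness: (9, 't', 9) appears 0× in E1 but 2× in E2.

no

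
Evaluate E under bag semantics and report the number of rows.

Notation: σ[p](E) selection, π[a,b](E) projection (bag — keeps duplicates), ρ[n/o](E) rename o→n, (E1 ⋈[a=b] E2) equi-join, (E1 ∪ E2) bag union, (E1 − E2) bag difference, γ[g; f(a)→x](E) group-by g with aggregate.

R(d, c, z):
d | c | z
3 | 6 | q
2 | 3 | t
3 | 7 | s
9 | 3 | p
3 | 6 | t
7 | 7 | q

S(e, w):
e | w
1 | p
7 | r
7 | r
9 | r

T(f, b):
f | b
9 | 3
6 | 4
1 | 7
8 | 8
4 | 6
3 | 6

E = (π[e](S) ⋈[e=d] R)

Per-node cardinality:
  S → 4
  π[e](S) → 4
  R → 6
  (π[e](S) ⋈[e=d] R) → 3

|E| = 3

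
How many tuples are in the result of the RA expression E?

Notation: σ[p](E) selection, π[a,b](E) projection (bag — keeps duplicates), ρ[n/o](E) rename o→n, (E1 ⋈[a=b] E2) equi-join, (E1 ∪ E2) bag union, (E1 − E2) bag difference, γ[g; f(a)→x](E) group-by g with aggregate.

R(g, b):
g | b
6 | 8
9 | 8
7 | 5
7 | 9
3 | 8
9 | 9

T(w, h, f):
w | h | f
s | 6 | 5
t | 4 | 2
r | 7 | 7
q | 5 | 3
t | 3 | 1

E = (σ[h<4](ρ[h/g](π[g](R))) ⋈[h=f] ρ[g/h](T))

Subexpression sizes:
  R → 6
  π[g](R) → 6
  ρ[h/g](π[g](R)) → 6
  σ[h<4](ρ[h/g](π[g](R))) → 1
  T → 5
  ρ[g/h](T) → 5
  (σ[h<4](ρ[h/g](π[g](R))) ⋈[h=f] ρ[g/h](T)) → 1

|E| = 1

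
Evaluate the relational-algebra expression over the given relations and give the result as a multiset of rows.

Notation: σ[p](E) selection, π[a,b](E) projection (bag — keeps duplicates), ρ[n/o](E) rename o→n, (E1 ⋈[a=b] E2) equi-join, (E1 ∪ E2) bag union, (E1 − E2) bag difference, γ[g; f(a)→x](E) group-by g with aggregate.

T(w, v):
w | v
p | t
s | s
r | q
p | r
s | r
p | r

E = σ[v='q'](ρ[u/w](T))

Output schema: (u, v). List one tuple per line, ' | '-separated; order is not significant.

Row counts bottom-up:
  T → 6
  ρ[u/w](T) → 6
  σ[v='q'](ρ[u/w](T)) → 1

== RESULT ==
u | v
r | q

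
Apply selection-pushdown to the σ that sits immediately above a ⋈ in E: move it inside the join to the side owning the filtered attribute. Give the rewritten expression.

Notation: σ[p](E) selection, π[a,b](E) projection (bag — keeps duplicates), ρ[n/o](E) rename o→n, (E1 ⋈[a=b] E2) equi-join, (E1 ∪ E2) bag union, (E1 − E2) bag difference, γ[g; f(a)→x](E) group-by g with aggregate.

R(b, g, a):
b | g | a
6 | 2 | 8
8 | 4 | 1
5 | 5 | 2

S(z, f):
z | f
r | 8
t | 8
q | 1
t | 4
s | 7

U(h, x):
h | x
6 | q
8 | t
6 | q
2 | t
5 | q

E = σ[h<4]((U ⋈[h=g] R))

σ filters on h, owned by the left side.
E' = (σ[h<4](U) ⋈[h=g] R)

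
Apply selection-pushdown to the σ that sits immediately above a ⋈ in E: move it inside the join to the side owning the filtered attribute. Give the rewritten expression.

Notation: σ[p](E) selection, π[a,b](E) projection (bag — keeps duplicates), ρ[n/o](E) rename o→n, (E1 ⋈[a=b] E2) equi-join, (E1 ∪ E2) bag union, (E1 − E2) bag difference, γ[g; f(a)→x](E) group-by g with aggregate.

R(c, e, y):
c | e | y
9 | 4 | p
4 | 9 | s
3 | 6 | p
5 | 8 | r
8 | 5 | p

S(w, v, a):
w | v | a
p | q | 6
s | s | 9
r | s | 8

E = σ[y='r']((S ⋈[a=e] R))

σ filters on y, owned by the right side.
E' = (S ⋈[a=e] σ[y='r'](R))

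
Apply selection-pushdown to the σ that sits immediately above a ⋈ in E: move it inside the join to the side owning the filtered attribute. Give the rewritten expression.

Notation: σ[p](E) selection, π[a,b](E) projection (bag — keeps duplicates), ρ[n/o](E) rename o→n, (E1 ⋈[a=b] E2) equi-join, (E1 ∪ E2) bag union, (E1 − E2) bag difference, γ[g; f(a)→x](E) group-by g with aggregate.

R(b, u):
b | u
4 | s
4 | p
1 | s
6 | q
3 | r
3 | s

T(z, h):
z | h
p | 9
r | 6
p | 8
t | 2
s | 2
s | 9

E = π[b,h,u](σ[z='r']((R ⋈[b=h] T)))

σ filters on z, owned by the right side.
E' = π[b,h,u]((R ⋈[b=h] σ[z='r'](T)))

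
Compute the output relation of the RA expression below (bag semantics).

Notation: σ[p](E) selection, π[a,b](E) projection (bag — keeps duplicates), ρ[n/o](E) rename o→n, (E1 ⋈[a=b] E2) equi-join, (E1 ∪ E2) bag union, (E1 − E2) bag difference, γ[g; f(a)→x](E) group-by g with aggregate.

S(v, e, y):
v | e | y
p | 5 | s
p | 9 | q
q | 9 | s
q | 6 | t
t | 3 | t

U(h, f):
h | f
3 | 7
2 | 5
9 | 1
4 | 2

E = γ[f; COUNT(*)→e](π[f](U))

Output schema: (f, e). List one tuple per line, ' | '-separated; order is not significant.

Row counts bottom-up:
  U → 4
  π[f](U) → 4
  γ[f; COUNT(*)→e](π[f](U)) → 4

== RESULT ==
f | e
1 | 1
2 | 1
5 | 1
7 | 1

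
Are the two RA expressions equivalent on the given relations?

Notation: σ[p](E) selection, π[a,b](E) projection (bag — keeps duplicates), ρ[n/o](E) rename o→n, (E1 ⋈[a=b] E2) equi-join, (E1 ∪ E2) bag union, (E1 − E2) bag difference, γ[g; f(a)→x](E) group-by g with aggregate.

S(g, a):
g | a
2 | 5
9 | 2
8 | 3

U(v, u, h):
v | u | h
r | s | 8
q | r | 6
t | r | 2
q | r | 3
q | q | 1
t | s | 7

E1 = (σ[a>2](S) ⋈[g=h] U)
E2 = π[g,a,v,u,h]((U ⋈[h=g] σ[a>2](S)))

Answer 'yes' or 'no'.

E1 subexpression sizes:
  S → 3
  σ[a>2](S) → 2
  U → 6
  (σ[a>2](S) ⋈[g=h] U) → 2
E2 subexpression sizes:
  U → 6
  S → 3
  σ[a>2](S) → 2
  (U ⋈[h=g] σ[a>2](S)) → 2
  π[g,a,v,u,h]((U ⋈[h=g] σ[a>2](S))) → 2

E1 and E2 produce the same multiset:
g | a | v | u | h
2 | 5 | t | r | 2
8 | 3 | r | s | 8

yes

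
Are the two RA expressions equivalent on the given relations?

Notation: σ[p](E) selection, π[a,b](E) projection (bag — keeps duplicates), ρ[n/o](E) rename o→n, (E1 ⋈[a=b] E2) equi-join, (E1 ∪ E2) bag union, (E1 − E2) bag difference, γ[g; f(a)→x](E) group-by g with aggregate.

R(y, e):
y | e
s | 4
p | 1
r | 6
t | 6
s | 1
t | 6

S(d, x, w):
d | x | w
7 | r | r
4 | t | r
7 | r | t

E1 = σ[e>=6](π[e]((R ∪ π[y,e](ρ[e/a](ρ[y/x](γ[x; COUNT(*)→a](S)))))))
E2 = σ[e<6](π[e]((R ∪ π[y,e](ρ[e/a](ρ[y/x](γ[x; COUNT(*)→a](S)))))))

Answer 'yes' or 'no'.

E1 row counts bottom-up:
  R → 6
  S → 3
  γ[x; COUNT(*)→a](S) → 2
  ρ[y/x](γ[x; COUNT(*)→a](S)) → 2
  ρ[e/a](ρ[y/x](γ[x; COUNT(*)→a](S))) → 2
  π[y,e](ρ[e/a](ρ[y/x](γ[x; COUNT(*)→a](S)))) → 2
  (R ∪ π[y,e](ρ[e/a](ρ[y/x](γ[x; COUNT(*)→a](S))))) → 8
  π[e]((R ∪ π[y,e](ρ[e/a](ρ[y/x](γ[x; COUNT(*)→a](S)))))) → 8
  σ[e>=6](π[e]((R ∪ π[y,e](ρ[e/a](ρ[y/x](γ[x; COUNT(*)→a](S))))))) → 3
E2 row counts bottom-up:
  R → 6
  S → 3
  γ[x; COUNT(*)→a](S) → 2
  ρ[y/x](γ[x; COUNT(*)→a](S)) → 2
  ρ[e/a](ρ[y/x](γ[x; COUNT(*)→a](S))) → 2
  π[y,e](ρ[e/a](ρ[y/x](γ[x; COUNT(*)→a](S)))) → 2
  (R ∪ π[y,e](ρ[e/a](ρ[y/x](γ[x; COUNT(*)→a](S))))) → 8
  π[e]((R ∪ π[y,e](ρ[e/a](ρ[y/x](γ[x; COUNT(*)→a](S)))))) → 8
  σ[e<6](π[e]((R ∪ π[y,e](ρ[e/a](ρ[y/x](γ[x; COUNT(*)→a](S))))))) → 5

E1 result:
e
6
6
6
E2 result:
e
1
1
1
2
4
Witness: (6,) appears 3× in E1 but 0× in E2.

no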